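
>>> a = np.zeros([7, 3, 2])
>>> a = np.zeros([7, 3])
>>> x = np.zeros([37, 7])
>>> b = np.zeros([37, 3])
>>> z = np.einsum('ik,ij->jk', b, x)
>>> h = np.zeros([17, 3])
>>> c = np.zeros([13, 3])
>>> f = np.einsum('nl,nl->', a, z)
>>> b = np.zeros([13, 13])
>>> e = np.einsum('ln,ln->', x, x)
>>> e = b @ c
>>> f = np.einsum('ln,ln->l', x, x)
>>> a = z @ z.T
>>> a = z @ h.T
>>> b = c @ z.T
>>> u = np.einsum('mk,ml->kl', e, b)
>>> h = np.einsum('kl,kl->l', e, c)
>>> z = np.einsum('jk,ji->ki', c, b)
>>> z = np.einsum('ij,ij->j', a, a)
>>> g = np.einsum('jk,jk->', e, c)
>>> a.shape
(7, 17)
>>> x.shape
(37, 7)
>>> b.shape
(13, 7)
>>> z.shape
(17,)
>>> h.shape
(3,)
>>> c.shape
(13, 3)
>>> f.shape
(37,)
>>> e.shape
(13, 3)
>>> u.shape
(3, 7)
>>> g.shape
()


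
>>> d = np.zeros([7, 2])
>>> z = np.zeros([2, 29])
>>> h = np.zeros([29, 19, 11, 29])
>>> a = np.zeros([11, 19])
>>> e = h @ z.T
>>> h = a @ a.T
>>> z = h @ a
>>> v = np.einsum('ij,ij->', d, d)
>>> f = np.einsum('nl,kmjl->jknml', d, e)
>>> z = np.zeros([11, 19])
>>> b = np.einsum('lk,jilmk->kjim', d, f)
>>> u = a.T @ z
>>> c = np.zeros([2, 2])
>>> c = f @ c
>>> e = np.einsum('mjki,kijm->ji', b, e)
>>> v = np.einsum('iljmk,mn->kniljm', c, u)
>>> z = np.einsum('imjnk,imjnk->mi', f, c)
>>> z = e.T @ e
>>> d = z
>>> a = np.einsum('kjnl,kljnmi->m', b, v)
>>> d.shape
(19, 19)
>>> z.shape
(19, 19)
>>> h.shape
(11, 11)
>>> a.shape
(7,)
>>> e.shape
(11, 19)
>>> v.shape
(2, 19, 11, 29, 7, 19)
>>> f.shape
(11, 29, 7, 19, 2)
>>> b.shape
(2, 11, 29, 19)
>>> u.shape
(19, 19)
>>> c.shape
(11, 29, 7, 19, 2)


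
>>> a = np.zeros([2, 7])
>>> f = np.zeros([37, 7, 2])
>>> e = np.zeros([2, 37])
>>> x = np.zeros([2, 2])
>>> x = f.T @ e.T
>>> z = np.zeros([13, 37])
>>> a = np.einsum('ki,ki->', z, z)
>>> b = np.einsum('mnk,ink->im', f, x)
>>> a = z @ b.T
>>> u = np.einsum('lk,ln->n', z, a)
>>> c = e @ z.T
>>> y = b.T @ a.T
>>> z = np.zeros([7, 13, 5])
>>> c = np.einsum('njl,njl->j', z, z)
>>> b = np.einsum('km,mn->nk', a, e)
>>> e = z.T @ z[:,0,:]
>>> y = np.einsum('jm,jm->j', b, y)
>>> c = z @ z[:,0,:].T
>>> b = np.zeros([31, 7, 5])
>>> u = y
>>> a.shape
(13, 2)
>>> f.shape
(37, 7, 2)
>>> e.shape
(5, 13, 5)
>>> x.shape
(2, 7, 2)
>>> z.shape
(7, 13, 5)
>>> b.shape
(31, 7, 5)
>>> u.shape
(37,)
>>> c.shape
(7, 13, 7)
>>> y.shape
(37,)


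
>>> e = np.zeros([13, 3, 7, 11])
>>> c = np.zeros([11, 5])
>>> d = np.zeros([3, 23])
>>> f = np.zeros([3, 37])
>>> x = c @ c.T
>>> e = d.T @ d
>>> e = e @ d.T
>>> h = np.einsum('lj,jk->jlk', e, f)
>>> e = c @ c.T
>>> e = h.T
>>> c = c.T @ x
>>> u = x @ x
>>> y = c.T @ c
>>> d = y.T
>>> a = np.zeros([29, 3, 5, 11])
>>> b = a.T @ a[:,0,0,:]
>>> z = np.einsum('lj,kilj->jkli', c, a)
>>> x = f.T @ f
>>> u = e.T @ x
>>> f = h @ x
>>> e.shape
(37, 23, 3)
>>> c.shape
(5, 11)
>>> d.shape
(11, 11)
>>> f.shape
(3, 23, 37)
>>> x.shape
(37, 37)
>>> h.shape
(3, 23, 37)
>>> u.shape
(3, 23, 37)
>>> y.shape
(11, 11)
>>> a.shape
(29, 3, 5, 11)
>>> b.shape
(11, 5, 3, 11)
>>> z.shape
(11, 29, 5, 3)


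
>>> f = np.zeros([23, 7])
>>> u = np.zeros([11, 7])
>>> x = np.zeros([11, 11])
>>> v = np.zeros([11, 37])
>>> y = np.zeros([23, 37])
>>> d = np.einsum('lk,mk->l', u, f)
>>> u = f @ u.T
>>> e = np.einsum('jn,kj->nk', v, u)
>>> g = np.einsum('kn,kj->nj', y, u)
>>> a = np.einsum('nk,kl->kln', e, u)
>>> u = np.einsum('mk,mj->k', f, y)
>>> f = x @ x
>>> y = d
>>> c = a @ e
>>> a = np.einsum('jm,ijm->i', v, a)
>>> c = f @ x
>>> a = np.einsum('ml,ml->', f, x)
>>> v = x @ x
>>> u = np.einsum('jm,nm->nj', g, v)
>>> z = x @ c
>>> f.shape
(11, 11)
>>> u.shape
(11, 37)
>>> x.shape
(11, 11)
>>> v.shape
(11, 11)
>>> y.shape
(11,)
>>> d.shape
(11,)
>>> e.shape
(37, 23)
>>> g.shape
(37, 11)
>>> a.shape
()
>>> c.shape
(11, 11)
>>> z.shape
(11, 11)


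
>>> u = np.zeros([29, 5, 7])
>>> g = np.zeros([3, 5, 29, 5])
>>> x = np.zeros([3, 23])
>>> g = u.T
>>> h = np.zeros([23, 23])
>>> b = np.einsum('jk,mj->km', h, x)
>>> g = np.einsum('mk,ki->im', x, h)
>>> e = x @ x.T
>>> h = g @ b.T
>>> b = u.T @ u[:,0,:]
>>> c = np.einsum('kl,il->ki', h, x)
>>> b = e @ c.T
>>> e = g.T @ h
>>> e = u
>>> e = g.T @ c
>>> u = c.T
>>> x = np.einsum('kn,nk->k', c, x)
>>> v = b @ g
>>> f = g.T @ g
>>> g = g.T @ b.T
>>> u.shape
(3, 23)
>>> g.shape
(3, 3)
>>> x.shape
(23,)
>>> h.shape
(23, 23)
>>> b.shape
(3, 23)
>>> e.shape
(3, 3)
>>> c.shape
(23, 3)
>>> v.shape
(3, 3)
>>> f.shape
(3, 3)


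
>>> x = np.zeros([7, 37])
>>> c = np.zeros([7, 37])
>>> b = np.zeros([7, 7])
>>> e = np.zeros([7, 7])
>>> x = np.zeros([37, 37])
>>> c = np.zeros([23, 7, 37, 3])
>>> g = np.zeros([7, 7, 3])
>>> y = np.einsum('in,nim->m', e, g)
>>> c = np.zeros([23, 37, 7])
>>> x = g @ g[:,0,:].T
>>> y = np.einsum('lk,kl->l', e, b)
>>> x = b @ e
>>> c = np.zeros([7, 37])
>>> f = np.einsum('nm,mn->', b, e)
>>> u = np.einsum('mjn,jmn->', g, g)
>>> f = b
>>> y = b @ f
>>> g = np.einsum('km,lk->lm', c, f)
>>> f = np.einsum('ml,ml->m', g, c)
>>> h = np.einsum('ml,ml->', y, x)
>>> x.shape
(7, 7)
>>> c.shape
(7, 37)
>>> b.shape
(7, 7)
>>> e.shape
(7, 7)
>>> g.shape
(7, 37)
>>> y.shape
(7, 7)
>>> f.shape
(7,)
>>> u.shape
()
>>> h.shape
()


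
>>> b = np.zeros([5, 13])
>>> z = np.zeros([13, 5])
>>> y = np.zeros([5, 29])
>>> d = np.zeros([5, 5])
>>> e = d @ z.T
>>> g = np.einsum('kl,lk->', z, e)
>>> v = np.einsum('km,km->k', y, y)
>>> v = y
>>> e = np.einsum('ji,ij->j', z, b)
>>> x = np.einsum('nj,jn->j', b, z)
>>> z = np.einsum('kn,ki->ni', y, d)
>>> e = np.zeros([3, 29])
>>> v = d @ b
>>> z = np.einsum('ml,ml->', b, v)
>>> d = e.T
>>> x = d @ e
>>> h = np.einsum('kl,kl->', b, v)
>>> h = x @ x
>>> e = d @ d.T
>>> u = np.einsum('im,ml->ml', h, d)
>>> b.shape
(5, 13)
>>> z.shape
()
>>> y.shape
(5, 29)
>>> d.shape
(29, 3)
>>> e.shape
(29, 29)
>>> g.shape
()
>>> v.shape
(5, 13)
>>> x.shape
(29, 29)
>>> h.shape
(29, 29)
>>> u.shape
(29, 3)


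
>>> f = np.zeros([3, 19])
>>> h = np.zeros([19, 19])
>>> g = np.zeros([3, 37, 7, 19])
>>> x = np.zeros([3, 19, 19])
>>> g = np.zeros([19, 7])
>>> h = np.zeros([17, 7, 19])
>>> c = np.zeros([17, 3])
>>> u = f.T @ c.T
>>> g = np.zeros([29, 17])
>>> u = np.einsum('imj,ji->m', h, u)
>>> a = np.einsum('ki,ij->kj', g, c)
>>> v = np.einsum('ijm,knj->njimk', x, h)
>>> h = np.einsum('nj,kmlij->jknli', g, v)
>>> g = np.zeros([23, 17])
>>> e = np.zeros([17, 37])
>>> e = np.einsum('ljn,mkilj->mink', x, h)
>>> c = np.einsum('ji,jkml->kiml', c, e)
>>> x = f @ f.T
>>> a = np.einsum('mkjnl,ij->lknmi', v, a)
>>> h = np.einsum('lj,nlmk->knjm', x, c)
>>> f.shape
(3, 19)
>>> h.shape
(7, 29, 3, 19)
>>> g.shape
(23, 17)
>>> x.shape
(3, 3)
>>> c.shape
(29, 3, 19, 7)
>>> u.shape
(7,)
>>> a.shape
(17, 19, 19, 7, 29)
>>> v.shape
(7, 19, 3, 19, 17)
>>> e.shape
(17, 29, 19, 7)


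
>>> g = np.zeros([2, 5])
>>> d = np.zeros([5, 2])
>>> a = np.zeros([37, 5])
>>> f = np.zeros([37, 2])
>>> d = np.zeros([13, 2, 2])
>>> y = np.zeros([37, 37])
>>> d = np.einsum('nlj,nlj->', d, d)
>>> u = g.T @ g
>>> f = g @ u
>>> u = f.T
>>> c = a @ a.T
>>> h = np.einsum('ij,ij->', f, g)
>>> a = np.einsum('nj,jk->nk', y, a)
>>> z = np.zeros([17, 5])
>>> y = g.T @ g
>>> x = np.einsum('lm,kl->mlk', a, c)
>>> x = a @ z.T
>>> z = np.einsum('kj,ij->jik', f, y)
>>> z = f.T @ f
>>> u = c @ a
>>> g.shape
(2, 5)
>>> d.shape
()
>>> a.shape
(37, 5)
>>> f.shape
(2, 5)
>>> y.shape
(5, 5)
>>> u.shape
(37, 5)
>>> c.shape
(37, 37)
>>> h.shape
()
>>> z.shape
(5, 5)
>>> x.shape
(37, 17)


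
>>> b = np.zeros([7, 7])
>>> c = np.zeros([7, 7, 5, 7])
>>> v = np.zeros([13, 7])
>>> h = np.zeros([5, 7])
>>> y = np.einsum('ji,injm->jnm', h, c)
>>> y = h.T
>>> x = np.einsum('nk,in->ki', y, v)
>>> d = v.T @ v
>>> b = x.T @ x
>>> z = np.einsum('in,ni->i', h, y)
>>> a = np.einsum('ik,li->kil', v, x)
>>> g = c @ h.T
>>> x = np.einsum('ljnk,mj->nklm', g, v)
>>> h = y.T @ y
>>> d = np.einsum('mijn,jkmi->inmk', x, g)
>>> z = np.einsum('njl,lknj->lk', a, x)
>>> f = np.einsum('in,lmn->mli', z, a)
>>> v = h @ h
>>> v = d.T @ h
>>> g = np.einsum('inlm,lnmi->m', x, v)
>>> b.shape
(13, 13)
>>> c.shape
(7, 7, 5, 7)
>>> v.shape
(7, 5, 13, 5)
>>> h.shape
(5, 5)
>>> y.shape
(7, 5)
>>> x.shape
(5, 5, 7, 13)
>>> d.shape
(5, 13, 5, 7)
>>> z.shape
(5, 5)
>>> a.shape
(7, 13, 5)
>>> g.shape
(13,)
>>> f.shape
(13, 7, 5)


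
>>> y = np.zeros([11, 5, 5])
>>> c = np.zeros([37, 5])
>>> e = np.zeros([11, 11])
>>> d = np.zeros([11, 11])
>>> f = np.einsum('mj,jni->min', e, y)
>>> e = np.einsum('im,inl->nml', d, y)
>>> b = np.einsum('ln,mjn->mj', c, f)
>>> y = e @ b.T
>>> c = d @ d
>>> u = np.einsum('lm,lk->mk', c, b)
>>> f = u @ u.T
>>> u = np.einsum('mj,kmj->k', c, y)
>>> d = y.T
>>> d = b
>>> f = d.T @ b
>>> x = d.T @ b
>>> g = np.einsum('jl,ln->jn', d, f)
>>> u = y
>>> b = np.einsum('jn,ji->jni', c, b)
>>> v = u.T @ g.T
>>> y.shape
(5, 11, 11)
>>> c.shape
(11, 11)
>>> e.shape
(5, 11, 5)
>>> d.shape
(11, 5)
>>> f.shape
(5, 5)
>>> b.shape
(11, 11, 5)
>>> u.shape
(5, 11, 11)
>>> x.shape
(5, 5)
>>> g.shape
(11, 5)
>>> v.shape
(11, 11, 11)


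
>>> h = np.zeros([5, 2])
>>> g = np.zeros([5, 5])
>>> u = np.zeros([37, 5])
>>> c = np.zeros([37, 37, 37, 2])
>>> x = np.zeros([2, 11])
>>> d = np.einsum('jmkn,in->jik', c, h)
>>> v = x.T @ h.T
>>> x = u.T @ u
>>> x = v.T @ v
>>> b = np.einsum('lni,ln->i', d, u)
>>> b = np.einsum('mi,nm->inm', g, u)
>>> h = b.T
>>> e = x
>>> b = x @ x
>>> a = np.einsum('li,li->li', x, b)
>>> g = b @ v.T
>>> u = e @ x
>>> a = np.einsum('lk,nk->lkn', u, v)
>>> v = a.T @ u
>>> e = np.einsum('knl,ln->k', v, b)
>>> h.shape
(5, 37, 5)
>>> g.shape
(5, 11)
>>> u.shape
(5, 5)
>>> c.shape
(37, 37, 37, 2)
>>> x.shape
(5, 5)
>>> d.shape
(37, 5, 37)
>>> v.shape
(11, 5, 5)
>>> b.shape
(5, 5)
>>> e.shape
(11,)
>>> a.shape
(5, 5, 11)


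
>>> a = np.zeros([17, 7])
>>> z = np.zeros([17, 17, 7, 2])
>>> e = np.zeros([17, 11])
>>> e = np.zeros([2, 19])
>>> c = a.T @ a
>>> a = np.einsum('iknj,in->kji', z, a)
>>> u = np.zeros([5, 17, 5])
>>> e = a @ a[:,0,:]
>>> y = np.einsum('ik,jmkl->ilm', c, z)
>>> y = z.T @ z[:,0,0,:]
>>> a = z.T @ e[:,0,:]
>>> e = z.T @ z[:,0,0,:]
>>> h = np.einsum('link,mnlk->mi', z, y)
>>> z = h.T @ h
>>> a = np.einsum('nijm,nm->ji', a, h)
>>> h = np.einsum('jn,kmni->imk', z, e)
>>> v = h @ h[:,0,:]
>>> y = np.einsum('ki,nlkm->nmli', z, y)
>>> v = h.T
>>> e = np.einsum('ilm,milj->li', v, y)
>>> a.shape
(17, 7)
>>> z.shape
(17, 17)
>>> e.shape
(7, 2)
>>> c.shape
(7, 7)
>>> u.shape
(5, 17, 5)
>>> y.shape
(2, 2, 7, 17)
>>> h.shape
(2, 7, 2)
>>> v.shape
(2, 7, 2)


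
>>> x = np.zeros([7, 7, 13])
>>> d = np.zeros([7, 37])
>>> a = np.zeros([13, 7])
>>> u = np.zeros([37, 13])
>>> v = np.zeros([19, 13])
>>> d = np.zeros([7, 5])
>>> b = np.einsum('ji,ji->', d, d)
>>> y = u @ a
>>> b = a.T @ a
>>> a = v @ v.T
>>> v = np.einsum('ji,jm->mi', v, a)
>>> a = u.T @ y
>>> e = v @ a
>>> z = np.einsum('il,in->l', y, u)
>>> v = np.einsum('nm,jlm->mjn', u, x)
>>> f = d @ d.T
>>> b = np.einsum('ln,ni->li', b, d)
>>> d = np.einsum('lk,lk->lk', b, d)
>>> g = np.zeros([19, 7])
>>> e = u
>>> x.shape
(7, 7, 13)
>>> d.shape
(7, 5)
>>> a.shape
(13, 7)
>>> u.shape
(37, 13)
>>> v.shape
(13, 7, 37)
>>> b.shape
(7, 5)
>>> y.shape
(37, 7)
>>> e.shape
(37, 13)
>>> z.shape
(7,)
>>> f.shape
(7, 7)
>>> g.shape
(19, 7)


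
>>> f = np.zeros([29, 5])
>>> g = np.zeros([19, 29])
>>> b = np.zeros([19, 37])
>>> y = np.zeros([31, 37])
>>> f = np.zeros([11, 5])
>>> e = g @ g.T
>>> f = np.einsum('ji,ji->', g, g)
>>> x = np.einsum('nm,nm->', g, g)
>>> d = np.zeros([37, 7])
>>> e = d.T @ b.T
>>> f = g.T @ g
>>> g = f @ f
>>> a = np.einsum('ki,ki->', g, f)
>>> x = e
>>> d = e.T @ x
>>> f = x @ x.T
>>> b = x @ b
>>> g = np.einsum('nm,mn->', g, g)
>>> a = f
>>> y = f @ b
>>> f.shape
(7, 7)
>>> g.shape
()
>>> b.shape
(7, 37)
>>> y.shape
(7, 37)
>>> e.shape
(7, 19)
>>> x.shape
(7, 19)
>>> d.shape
(19, 19)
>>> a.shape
(7, 7)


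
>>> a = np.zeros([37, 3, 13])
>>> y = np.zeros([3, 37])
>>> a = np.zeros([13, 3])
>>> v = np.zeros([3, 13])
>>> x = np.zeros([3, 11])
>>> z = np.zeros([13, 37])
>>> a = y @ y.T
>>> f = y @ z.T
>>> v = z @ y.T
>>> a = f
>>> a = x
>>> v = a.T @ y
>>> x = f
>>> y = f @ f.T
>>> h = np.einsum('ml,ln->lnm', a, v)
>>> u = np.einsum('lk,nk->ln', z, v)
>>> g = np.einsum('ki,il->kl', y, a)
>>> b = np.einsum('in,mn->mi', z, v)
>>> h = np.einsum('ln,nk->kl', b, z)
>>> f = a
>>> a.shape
(3, 11)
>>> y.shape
(3, 3)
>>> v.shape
(11, 37)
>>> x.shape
(3, 13)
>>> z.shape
(13, 37)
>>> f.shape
(3, 11)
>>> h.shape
(37, 11)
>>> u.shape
(13, 11)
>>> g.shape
(3, 11)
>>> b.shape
(11, 13)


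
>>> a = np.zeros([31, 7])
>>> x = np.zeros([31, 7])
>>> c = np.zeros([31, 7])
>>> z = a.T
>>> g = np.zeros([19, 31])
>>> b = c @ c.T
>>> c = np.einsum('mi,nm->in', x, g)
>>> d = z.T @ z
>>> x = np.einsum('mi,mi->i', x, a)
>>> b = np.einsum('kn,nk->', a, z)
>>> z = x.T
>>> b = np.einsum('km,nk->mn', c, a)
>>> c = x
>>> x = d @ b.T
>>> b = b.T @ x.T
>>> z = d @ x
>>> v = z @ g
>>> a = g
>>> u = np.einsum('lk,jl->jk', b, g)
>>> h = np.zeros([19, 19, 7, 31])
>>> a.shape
(19, 31)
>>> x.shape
(31, 19)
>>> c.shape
(7,)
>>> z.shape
(31, 19)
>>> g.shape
(19, 31)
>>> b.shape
(31, 31)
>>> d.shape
(31, 31)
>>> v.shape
(31, 31)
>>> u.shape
(19, 31)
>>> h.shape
(19, 19, 7, 31)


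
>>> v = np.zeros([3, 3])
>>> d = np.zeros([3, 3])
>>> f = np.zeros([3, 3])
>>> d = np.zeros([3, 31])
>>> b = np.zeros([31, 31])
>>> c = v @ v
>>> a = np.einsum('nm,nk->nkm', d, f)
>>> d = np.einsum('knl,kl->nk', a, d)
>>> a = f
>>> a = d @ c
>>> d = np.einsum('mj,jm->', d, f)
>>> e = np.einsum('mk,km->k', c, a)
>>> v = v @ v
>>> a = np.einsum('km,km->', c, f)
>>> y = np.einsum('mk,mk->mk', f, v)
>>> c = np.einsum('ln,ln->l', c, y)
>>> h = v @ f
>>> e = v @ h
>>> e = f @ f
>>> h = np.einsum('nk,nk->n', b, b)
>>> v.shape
(3, 3)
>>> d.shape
()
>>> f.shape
(3, 3)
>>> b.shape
(31, 31)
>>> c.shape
(3,)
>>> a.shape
()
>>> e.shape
(3, 3)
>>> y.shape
(3, 3)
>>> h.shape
(31,)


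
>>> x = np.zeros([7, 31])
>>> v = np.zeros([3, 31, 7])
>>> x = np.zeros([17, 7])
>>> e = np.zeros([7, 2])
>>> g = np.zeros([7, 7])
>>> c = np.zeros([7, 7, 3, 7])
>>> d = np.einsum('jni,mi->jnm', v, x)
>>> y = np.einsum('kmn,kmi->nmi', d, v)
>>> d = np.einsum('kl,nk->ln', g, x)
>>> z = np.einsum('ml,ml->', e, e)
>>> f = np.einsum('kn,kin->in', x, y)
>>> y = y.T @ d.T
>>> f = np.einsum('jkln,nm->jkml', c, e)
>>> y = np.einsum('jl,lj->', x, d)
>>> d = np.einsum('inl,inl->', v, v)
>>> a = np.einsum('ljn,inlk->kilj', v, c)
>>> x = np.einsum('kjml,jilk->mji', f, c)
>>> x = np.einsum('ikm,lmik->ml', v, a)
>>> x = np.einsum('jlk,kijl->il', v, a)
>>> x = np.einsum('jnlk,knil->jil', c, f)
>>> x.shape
(7, 2, 3)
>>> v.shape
(3, 31, 7)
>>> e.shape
(7, 2)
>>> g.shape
(7, 7)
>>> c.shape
(7, 7, 3, 7)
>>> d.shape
()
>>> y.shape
()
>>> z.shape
()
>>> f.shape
(7, 7, 2, 3)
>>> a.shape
(7, 7, 3, 31)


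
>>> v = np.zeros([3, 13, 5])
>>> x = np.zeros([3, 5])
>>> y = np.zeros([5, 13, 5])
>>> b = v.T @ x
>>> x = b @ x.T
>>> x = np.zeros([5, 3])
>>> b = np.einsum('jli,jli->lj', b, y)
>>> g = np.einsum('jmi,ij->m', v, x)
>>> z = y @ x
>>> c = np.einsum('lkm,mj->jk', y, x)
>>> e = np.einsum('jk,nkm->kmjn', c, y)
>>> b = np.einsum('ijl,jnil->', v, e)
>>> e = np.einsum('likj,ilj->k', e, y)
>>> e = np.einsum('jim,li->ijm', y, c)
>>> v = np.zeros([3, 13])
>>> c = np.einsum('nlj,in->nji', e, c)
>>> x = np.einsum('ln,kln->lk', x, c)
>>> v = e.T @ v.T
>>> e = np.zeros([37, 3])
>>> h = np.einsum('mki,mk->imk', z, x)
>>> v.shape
(5, 5, 3)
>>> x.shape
(5, 13)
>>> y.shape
(5, 13, 5)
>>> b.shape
()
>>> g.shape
(13,)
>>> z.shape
(5, 13, 3)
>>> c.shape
(13, 5, 3)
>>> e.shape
(37, 3)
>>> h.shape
(3, 5, 13)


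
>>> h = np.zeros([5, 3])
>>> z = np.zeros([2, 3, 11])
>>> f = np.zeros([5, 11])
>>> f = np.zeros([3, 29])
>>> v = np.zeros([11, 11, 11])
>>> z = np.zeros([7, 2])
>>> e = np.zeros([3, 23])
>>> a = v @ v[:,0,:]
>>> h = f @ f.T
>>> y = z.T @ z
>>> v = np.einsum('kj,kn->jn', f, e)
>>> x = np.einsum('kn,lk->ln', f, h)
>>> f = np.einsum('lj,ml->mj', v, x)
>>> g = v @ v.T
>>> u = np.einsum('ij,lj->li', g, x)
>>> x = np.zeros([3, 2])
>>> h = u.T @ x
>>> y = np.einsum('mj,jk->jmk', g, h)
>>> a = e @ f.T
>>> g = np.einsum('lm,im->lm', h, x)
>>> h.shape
(29, 2)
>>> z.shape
(7, 2)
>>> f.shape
(3, 23)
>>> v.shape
(29, 23)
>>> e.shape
(3, 23)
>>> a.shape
(3, 3)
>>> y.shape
(29, 29, 2)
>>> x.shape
(3, 2)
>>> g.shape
(29, 2)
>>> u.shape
(3, 29)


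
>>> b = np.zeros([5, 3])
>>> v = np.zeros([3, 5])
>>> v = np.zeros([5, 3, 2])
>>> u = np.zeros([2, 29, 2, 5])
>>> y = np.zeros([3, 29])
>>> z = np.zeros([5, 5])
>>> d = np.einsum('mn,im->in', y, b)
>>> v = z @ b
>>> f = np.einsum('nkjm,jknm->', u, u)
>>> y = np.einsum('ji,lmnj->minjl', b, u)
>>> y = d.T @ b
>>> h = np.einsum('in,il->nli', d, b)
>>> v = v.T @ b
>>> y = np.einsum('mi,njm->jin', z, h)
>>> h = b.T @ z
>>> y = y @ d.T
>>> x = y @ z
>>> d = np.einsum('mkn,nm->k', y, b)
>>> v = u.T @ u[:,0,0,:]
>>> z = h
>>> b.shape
(5, 3)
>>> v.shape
(5, 2, 29, 5)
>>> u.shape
(2, 29, 2, 5)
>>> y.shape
(3, 5, 5)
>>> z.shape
(3, 5)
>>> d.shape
(5,)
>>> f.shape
()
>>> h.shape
(3, 5)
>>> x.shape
(3, 5, 5)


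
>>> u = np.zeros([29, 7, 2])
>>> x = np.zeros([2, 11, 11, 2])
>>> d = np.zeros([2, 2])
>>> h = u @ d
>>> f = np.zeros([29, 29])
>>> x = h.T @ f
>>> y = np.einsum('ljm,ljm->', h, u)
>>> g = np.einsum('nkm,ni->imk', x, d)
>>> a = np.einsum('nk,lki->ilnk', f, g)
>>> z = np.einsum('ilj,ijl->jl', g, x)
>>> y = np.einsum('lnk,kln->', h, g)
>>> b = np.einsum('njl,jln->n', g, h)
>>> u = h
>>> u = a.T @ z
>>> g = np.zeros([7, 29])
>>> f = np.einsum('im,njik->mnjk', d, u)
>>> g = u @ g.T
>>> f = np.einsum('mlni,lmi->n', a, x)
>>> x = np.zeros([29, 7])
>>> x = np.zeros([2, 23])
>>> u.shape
(29, 29, 2, 29)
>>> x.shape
(2, 23)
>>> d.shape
(2, 2)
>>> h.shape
(29, 7, 2)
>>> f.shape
(29,)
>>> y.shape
()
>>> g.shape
(29, 29, 2, 7)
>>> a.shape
(7, 2, 29, 29)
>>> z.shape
(7, 29)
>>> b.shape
(2,)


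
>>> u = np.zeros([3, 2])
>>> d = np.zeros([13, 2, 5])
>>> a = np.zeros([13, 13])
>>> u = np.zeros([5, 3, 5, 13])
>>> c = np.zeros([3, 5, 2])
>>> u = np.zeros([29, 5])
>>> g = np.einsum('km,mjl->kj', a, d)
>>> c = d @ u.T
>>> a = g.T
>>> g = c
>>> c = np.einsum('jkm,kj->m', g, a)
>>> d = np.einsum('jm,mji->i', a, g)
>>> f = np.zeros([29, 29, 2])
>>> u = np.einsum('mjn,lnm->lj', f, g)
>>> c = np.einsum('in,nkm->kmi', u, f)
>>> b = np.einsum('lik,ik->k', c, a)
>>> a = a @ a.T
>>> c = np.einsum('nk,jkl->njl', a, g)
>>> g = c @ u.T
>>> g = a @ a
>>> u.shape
(13, 29)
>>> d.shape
(29,)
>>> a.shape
(2, 2)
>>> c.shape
(2, 13, 29)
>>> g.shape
(2, 2)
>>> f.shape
(29, 29, 2)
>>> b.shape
(13,)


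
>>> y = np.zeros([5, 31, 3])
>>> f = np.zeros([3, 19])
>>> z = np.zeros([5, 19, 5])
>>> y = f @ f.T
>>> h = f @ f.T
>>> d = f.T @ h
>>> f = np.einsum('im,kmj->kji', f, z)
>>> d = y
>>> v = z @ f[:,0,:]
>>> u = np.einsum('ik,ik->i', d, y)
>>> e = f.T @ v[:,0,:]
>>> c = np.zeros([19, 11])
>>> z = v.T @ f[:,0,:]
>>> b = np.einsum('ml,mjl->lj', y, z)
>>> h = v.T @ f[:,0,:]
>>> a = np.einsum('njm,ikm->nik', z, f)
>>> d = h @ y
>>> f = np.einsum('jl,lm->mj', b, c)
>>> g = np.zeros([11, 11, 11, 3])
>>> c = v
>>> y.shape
(3, 3)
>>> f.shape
(11, 3)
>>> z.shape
(3, 19, 3)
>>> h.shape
(3, 19, 3)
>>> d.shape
(3, 19, 3)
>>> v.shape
(5, 19, 3)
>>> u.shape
(3,)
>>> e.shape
(3, 5, 3)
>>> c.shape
(5, 19, 3)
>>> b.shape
(3, 19)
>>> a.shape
(3, 5, 5)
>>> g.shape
(11, 11, 11, 3)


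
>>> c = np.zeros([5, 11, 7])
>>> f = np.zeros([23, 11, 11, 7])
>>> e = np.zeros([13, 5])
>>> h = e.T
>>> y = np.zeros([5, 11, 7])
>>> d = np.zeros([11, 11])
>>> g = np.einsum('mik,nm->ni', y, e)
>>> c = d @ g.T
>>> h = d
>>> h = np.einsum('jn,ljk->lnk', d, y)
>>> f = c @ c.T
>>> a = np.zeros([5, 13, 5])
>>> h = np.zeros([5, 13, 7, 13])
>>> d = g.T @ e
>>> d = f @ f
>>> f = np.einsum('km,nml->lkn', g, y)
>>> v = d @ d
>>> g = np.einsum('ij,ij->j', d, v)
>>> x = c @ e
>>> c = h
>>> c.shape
(5, 13, 7, 13)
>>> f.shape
(7, 13, 5)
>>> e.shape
(13, 5)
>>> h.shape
(5, 13, 7, 13)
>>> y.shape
(5, 11, 7)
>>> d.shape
(11, 11)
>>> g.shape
(11,)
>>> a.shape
(5, 13, 5)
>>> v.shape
(11, 11)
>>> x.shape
(11, 5)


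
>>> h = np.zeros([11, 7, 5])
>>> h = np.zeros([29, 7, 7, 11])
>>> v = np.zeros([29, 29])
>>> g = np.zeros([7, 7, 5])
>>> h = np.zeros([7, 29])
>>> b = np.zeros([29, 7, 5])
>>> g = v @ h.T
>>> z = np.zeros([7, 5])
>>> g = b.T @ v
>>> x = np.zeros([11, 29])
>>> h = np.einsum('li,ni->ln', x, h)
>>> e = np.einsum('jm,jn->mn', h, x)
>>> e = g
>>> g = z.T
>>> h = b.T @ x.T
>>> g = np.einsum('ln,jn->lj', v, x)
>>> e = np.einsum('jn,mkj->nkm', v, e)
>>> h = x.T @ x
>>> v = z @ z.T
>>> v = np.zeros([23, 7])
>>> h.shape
(29, 29)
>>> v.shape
(23, 7)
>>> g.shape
(29, 11)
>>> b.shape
(29, 7, 5)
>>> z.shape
(7, 5)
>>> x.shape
(11, 29)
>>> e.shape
(29, 7, 5)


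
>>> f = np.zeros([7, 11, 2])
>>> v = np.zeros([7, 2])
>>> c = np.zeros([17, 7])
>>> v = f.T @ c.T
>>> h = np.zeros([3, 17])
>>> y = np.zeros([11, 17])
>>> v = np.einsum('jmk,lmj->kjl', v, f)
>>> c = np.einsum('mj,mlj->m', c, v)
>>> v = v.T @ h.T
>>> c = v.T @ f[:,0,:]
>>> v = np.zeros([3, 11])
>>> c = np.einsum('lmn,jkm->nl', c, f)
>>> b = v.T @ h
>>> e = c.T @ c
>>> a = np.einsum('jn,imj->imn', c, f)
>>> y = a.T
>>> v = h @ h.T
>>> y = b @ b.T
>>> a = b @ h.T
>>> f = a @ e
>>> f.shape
(11, 3)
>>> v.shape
(3, 3)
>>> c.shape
(2, 3)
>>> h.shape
(3, 17)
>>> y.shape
(11, 11)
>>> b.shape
(11, 17)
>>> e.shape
(3, 3)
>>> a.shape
(11, 3)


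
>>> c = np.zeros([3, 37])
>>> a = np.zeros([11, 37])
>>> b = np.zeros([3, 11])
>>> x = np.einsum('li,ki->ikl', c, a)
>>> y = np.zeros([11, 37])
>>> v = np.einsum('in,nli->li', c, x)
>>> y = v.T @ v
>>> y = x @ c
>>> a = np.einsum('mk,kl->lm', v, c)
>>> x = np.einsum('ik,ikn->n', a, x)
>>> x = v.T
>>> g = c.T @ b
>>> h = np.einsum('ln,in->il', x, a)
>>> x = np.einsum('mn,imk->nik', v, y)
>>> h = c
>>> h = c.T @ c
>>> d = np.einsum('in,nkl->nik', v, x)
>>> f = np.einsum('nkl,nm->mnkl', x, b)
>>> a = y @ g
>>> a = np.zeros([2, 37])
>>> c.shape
(3, 37)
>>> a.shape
(2, 37)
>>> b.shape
(3, 11)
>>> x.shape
(3, 37, 37)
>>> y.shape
(37, 11, 37)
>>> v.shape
(11, 3)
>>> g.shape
(37, 11)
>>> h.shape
(37, 37)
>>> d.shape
(3, 11, 37)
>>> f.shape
(11, 3, 37, 37)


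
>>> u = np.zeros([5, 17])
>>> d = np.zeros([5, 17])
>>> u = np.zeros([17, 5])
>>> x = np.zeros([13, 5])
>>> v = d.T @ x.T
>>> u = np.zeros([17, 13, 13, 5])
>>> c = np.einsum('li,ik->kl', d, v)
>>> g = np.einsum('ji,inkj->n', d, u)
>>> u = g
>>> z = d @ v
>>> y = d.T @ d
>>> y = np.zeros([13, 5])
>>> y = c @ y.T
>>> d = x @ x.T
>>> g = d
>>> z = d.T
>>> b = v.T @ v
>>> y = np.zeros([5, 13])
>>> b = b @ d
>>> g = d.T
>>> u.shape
(13,)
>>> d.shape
(13, 13)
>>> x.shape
(13, 5)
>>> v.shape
(17, 13)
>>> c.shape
(13, 5)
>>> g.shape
(13, 13)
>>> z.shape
(13, 13)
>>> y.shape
(5, 13)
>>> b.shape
(13, 13)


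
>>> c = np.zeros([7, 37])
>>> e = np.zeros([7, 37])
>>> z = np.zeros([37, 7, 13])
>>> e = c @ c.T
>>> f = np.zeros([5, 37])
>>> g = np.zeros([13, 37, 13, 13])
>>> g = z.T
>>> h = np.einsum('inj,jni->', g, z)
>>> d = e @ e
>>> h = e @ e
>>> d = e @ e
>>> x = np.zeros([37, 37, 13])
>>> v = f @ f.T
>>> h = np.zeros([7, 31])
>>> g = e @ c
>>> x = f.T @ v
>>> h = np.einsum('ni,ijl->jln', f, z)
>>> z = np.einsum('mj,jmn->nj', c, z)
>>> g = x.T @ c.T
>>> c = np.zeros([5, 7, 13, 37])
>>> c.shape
(5, 7, 13, 37)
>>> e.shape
(7, 7)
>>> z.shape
(13, 37)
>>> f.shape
(5, 37)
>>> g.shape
(5, 7)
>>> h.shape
(7, 13, 5)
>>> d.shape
(7, 7)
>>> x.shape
(37, 5)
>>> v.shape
(5, 5)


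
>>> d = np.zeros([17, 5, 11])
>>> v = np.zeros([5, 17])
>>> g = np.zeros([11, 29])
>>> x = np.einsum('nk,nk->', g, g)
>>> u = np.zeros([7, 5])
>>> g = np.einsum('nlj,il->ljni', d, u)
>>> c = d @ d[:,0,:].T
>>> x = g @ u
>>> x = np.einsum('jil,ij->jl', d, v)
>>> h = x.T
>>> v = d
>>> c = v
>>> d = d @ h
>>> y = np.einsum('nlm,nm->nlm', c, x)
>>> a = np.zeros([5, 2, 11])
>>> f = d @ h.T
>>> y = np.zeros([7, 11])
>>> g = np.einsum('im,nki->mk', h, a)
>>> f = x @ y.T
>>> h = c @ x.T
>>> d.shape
(17, 5, 17)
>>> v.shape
(17, 5, 11)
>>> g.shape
(17, 2)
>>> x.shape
(17, 11)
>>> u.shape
(7, 5)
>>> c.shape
(17, 5, 11)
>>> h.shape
(17, 5, 17)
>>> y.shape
(7, 11)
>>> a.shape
(5, 2, 11)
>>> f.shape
(17, 7)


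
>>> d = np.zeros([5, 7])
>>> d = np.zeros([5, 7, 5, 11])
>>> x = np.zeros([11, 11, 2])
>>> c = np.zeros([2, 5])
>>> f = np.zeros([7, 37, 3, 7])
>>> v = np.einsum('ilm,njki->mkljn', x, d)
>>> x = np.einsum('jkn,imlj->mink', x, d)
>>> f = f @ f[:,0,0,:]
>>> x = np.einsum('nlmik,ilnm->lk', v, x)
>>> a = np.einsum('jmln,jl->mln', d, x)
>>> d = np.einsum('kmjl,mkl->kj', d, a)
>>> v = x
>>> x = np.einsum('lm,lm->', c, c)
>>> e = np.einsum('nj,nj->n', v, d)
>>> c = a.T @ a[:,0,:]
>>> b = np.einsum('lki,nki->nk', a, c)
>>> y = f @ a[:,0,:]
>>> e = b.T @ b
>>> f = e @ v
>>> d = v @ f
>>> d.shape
(5, 5)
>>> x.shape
()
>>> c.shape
(11, 5, 11)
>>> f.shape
(5, 5)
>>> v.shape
(5, 5)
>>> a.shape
(7, 5, 11)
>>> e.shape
(5, 5)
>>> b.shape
(11, 5)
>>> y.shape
(7, 37, 3, 11)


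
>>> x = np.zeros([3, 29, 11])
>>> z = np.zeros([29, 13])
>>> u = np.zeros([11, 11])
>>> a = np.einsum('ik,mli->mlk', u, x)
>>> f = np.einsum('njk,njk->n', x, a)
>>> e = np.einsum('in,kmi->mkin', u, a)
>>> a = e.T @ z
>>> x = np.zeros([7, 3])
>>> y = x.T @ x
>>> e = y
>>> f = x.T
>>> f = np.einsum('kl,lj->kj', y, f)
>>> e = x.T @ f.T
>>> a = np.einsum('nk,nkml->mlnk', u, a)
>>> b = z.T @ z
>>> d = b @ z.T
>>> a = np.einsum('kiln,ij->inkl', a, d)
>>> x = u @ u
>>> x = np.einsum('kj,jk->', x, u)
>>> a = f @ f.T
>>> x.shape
()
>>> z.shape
(29, 13)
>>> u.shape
(11, 11)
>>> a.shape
(3, 3)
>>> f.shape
(3, 7)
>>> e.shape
(3, 3)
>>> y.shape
(3, 3)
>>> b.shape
(13, 13)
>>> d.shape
(13, 29)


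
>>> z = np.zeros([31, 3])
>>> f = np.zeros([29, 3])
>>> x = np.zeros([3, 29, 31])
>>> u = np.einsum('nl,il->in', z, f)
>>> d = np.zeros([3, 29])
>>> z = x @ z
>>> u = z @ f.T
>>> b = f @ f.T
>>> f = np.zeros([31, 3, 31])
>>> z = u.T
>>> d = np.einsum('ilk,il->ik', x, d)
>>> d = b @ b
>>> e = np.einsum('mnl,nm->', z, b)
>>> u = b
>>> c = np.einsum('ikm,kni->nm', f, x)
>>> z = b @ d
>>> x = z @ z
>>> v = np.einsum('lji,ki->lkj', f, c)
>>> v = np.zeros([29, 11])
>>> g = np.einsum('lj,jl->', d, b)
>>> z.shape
(29, 29)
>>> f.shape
(31, 3, 31)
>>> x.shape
(29, 29)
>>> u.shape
(29, 29)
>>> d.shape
(29, 29)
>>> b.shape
(29, 29)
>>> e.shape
()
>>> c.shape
(29, 31)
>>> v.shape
(29, 11)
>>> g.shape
()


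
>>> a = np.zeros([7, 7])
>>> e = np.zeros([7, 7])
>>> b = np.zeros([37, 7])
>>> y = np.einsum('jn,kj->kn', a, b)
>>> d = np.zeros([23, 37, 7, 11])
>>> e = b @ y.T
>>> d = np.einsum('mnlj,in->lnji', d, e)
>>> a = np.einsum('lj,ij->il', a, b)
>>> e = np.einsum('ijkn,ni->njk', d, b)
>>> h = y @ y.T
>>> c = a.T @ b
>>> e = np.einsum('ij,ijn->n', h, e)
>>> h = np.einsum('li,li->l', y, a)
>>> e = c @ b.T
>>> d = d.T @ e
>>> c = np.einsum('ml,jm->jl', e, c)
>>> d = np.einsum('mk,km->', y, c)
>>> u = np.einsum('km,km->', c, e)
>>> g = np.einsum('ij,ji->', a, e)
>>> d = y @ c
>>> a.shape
(37, 7)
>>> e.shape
(7, 37)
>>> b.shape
(37, 7)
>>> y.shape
(37, 7)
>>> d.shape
(37, 37)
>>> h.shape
(37,)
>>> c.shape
(7, 37)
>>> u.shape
()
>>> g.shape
()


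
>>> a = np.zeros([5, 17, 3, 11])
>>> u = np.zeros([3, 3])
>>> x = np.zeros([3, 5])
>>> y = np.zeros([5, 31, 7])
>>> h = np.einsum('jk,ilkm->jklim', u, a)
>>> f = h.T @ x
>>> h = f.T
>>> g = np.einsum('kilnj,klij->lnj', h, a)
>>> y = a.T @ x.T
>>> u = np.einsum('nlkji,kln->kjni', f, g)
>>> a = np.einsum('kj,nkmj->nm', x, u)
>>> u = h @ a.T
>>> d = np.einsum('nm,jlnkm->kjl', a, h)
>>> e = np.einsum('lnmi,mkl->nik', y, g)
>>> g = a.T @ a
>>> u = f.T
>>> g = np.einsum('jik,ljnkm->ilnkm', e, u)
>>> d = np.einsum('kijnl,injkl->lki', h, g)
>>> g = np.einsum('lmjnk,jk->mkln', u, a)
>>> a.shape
(17, 11)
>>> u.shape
(5, 3, 17, 5, 11)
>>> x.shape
(3, 5)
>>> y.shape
(11, 3, 17, 3)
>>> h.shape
(5, 3, 17, 5, 11)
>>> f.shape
(11, 5, 17, 3, 5)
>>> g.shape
(3, 11, 5, 5)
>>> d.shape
(11, 5, 3)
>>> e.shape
(3, 3, 5)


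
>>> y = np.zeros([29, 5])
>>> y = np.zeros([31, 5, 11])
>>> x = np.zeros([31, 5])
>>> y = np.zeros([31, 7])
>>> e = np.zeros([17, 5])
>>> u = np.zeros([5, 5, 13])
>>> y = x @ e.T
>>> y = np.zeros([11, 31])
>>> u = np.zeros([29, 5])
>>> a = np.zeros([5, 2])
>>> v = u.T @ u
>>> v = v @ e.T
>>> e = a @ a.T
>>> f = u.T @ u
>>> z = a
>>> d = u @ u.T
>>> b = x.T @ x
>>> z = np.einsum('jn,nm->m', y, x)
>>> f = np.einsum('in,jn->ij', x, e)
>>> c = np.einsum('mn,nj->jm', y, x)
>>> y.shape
(11, 31)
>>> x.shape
(31, 5)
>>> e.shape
(5, 5)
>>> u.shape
(29, 5)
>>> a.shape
(5, 2)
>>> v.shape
(5, 17)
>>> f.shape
(31, 5)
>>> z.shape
(5,)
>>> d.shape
(29, 29)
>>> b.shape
(5, 5)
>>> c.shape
(5, 11)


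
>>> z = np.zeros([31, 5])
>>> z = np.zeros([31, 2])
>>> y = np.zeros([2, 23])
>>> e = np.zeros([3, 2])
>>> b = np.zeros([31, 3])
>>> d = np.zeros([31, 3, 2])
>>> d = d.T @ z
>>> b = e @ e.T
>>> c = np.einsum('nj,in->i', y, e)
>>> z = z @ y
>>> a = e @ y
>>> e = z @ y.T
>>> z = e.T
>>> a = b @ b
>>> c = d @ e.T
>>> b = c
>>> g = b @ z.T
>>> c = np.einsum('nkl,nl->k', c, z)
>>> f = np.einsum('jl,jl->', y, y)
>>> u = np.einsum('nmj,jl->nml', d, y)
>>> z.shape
(2, 31)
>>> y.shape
(2, 23)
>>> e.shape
(31, 2)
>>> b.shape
(2, 3, 31)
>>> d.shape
(2, 3, 2)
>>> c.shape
(3,)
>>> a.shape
(3, 3)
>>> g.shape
(2, 3, 2)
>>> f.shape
()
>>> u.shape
(2, 3, 23)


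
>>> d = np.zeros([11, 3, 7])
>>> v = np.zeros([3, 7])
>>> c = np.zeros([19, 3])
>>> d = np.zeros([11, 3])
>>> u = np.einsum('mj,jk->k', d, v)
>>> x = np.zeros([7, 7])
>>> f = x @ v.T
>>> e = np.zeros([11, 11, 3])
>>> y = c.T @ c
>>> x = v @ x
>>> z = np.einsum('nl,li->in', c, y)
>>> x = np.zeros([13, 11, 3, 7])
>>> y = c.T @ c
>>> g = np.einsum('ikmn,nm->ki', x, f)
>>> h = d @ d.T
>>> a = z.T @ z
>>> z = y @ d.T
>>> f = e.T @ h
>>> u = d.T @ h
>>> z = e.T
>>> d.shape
(11, 3)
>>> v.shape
(3, 7)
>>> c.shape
(19, 3)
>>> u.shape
(3, 11)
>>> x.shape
(13, 11, 3, 7)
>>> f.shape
(3, 11, 11)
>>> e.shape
(11, 11, 3)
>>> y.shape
(3, 3)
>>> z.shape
(3, 11, 11)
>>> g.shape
(11, 13)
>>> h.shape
(11, 11)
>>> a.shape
(19, 19)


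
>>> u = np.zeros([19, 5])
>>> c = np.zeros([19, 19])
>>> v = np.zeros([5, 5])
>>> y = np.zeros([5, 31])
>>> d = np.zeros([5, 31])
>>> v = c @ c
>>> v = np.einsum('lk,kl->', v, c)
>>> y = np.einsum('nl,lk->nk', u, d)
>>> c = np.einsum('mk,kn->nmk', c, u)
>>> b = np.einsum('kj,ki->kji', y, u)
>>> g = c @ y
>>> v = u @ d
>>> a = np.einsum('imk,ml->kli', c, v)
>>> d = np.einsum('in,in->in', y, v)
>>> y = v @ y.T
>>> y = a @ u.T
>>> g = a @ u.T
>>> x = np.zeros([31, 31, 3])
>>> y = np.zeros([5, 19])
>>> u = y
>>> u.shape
(5, 19)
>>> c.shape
(5, 19, 19)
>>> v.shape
(19, 31)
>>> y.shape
(5, 19)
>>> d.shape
(19, 31)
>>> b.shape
(19, 31, 5)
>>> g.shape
(19, 31, 19)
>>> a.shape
(19, 31, 5)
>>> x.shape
(31, 31, 3)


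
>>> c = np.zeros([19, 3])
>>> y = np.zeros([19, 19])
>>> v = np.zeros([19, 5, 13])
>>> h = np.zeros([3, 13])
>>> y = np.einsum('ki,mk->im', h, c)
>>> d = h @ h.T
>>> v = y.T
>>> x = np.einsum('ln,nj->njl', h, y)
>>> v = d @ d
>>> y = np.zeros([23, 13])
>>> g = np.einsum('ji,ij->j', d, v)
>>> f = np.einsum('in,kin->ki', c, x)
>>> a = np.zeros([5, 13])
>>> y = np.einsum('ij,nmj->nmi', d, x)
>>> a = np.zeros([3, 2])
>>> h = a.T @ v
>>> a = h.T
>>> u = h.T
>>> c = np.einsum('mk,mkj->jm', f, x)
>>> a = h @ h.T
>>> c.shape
(3, 13)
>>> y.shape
(13, 19, 3)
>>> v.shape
(3, 3)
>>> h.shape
(2, 3)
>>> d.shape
(3, 3)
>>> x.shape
(13, 19, 3)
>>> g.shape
(3,)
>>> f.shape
(13, 19)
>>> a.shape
(2, 2)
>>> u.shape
(3, 2)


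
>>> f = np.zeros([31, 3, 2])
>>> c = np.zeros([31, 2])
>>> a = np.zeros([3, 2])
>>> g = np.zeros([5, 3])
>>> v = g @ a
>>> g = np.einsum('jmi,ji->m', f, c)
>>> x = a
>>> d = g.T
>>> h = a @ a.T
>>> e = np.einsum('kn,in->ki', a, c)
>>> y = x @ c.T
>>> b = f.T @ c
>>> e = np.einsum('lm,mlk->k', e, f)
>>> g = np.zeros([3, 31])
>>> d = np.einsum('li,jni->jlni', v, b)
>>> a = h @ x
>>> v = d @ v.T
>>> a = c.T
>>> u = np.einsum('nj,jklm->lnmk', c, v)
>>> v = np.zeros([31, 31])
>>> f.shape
(31, 3, 2)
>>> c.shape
(31, 2)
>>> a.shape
(2, 31)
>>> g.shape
(3, 31)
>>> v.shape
(31, 31)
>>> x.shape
(3, 2)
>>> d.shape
(2, 5, 3, 2)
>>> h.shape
(3, 3)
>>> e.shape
(2,)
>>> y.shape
(3, 31)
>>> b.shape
(2, 3, 2)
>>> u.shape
(3, 31, 5, 5)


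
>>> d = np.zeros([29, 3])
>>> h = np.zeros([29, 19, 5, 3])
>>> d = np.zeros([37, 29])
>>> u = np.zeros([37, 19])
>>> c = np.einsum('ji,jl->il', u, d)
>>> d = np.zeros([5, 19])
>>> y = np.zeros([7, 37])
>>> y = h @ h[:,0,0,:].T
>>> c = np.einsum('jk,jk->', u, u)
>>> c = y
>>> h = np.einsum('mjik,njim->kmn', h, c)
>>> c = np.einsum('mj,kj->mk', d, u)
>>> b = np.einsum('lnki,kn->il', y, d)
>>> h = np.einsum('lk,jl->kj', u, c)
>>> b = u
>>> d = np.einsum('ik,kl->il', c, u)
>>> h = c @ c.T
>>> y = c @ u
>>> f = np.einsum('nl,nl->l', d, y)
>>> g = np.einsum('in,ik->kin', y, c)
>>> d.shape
(5, 19)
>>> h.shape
(5, 5)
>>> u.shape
(37, 19)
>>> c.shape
(5, 37)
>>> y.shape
(5, 19)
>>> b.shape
(37, 19)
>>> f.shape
(19,)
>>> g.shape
(37, 5, 19)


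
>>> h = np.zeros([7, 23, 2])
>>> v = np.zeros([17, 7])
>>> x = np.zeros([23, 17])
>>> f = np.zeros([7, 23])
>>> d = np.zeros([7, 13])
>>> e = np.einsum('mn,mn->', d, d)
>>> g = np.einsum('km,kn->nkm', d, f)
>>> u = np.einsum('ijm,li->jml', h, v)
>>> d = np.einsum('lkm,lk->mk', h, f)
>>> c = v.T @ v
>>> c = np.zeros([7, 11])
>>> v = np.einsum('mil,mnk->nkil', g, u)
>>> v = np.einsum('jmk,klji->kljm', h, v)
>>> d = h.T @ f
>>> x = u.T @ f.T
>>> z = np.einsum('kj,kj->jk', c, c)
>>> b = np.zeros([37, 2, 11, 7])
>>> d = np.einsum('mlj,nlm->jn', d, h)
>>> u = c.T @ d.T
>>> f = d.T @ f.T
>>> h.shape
(7, 23, 2)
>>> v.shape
(2, 17, 7, 23)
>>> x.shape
(17, 2, 7)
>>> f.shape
(7, 7)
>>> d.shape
(23, 7)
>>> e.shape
()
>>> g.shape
(23, 7, 13)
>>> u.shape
(11, 23)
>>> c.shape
(7, 11)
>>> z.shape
(11, 7)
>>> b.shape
(37, 2, 11, 7)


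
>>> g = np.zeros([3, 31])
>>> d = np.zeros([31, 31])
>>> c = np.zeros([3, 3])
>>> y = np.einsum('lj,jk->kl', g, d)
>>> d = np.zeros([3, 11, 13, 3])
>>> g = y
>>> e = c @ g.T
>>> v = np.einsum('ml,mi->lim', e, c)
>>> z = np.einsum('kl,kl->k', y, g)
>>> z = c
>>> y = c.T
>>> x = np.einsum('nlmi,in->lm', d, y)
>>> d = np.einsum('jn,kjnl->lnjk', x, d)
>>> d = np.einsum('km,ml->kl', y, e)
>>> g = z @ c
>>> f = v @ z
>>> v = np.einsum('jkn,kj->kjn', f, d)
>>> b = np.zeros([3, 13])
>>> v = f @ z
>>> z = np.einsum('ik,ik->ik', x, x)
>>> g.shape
(3, 3)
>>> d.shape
(3, 31)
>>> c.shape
(3, 3)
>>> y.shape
(3, 3)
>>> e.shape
(3, 31)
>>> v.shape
(31, 3, 3)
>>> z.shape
(11, 13)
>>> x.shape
(11, 13)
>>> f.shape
(31, 3, 3)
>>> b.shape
(3, 13)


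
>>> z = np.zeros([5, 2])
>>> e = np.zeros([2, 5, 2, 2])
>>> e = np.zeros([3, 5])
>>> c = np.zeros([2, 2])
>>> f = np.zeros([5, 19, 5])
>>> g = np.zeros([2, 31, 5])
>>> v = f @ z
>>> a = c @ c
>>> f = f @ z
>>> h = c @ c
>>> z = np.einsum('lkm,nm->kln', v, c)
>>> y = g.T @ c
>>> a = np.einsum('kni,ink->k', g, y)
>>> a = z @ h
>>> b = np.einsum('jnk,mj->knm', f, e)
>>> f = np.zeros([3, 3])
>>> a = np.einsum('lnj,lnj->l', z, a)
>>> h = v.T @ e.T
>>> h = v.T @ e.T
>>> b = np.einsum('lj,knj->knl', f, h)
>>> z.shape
(19, 5, 2)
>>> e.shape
(3, 5)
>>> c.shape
(2, 2)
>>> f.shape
(3, 3)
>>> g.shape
(2, 31, 5)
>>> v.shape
(5, 19, 2)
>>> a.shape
(19,)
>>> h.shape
(2, 19, 3)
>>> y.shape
(5, 31, 2)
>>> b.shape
(2, 19, 3)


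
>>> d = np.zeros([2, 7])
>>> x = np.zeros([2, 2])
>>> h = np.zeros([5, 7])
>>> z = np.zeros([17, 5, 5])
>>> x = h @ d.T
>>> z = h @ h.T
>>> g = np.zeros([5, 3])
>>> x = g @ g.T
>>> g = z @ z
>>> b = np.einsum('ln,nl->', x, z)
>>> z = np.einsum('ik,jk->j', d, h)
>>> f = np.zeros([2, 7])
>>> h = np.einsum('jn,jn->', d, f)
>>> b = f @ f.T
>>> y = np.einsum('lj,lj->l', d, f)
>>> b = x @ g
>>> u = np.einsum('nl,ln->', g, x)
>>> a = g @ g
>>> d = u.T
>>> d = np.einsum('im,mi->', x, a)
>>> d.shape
()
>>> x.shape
(5, 5)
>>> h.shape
()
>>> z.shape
(5,)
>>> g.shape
(5, 5)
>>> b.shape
(5, 5)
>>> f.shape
(2, 7)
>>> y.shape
(2,)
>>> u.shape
()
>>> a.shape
(5, 5)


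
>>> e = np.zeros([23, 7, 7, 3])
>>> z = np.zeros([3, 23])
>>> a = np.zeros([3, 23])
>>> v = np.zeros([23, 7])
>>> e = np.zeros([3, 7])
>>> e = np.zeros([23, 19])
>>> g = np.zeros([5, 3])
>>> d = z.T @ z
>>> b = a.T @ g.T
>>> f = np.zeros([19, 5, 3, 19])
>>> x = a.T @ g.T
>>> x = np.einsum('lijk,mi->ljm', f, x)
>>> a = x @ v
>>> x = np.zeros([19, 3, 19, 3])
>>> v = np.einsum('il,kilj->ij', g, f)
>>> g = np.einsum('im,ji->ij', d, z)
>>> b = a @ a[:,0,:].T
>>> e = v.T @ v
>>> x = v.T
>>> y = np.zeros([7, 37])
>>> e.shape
(19, 19)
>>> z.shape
(3, 23)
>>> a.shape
(19, 3, 7)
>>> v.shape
(5, 19)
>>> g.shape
(23, 3)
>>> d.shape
(23, 23)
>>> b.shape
(19, 3, 19)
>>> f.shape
(19, 5, 3, 19)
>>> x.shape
(19, 5)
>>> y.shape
(7, 37)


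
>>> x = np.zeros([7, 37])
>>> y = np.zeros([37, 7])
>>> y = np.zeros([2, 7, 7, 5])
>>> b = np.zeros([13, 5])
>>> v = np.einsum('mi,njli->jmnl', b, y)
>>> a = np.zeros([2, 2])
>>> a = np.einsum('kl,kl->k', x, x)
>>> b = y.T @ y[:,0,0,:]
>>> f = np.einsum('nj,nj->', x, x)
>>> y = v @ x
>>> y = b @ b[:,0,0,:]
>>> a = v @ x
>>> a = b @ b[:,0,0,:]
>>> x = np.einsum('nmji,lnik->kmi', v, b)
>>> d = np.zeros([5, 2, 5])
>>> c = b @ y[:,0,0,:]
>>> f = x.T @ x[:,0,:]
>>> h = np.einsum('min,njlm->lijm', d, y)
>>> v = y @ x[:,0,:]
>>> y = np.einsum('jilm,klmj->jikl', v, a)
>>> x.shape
(5, 13, 7)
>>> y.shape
(5, 7, 5, 7)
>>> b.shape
(5, 7, 7, 5)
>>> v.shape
(5, 7, 7, 7)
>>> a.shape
(5, 7, 7, 5)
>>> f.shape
(7, 13, 7)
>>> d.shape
(5, 2, 5)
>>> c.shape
(5, 7, 7, 5)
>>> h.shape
(7, 2, 7, 5)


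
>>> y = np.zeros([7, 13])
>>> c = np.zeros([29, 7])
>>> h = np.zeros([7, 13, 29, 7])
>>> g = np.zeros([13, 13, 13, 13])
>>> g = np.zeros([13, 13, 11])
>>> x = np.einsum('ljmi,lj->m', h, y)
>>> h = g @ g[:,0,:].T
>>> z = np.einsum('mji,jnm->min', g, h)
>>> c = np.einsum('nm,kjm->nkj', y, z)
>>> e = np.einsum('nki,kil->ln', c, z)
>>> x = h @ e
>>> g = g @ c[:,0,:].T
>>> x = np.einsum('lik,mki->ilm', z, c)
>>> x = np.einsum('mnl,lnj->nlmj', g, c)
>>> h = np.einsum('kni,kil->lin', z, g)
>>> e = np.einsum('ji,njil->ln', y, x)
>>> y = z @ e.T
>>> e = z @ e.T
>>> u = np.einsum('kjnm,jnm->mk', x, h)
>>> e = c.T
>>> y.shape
(13, 11, 11)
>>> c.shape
(7, 13, 11)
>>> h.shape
(7, 13, 11)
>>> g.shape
(13, 13, 7)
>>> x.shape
(13, 7, 13, 11)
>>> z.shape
(13, 11, 13)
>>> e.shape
(11, 13, 7)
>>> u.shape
(11, 13)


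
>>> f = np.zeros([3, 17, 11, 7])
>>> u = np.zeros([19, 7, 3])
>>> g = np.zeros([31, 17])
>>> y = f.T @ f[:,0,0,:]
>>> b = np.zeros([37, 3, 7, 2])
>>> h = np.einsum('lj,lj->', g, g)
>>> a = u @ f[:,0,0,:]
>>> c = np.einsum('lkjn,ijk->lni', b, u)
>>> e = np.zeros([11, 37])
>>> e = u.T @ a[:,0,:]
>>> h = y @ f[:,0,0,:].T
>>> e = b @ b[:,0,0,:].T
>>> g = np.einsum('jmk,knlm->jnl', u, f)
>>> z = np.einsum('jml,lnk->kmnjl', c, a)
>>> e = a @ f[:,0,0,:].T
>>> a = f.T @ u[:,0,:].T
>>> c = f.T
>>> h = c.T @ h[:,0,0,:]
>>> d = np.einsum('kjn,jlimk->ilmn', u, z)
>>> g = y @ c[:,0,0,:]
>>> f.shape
(3, 17, 11, 7)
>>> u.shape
(19, 7, 3)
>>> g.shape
(7, 11, 17, 3)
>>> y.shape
(7, 11, 17, 7)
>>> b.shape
(37, 3, 7, 2)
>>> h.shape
(3, 17, 11, 3)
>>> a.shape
(7, 11, 17, 19)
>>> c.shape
(7, 11, 17, 3)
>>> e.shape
(19, 7, 3)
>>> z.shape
(7, 2, 7, 37, 19)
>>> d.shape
(7, 2, 37, 3)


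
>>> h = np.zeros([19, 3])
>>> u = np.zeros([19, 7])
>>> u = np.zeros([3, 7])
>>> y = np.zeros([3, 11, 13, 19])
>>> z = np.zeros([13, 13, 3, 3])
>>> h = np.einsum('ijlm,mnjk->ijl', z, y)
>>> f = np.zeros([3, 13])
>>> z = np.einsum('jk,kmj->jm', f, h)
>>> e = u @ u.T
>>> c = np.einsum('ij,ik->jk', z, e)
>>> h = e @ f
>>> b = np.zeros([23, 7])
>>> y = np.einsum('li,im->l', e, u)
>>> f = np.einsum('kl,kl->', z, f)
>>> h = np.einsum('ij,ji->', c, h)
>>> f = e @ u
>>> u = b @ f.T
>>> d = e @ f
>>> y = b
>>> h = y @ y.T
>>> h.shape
(23, 23)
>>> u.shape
(23, 3)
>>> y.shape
(23, 7)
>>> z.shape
(3, 13)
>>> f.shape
(3, 7)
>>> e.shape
(3, 3)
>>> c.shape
(13, 3)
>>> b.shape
(23, 7)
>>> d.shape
(3, 7)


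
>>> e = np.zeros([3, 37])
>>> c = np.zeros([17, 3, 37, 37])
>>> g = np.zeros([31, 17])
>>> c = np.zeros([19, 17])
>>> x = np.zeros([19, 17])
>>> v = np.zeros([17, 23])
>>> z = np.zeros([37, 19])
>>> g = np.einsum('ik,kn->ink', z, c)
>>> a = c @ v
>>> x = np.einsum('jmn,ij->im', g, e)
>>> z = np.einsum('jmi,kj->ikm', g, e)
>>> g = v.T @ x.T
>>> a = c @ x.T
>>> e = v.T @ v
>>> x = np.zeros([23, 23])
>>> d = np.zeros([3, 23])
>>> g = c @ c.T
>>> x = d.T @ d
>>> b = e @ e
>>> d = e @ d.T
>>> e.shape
(23, 23)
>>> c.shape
(19, 17)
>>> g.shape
(19, 19)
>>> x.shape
(23, 23)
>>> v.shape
(17, 23)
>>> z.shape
(19, 3, 17)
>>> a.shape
(19, 3)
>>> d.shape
(23, 3)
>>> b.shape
(23, 23)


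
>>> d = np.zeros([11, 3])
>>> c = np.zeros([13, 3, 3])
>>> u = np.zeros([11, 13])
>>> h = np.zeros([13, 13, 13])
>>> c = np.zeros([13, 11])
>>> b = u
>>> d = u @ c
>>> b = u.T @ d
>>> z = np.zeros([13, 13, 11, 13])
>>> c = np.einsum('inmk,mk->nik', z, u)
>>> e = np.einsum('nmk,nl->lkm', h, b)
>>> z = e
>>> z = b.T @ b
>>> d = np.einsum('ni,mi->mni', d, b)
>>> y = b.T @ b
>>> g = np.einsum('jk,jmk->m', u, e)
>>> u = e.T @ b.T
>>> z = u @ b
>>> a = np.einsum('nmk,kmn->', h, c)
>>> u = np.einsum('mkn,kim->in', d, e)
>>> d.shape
(13, 11, 11)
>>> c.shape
(13, 13, 13)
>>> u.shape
(13, 11)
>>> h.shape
(13, 13, 13)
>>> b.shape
(13, 11)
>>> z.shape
(13, 13, 11)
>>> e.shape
(11, 13, 13)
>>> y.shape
(11, 11)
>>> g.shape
(13,)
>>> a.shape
()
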